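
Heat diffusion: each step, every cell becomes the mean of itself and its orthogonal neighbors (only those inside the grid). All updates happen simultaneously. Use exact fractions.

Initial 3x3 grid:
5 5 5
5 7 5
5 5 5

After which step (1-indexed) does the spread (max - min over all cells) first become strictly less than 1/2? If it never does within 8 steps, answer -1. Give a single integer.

Step 1: max=11/2, min=5, spread=1/2
Step 2: max=137/25, min=209/40, spread=51/200
  -> spread < 1/2 first at step 2
Step 3: max=12823/2400, min=947/180, spread=589/7200
Step 4: max=79943/15000, min=761081/144000, spread=31859/720000
Step 5: max=45891607/8640000, min=4764721/900000, spread=751427/43200000
Step 6: max=286634687/54000000, min=2747063129/518400000, spread=23149331/2592000000
Step 7: max=165002654263/31104000000, min=17174931889/3240000000, spread=616540643/155520000000
Step 8: max=1031112453983/194400000000, min=9895132008761/1866240000000, spread=17737747379/9331200000000

Answer: 2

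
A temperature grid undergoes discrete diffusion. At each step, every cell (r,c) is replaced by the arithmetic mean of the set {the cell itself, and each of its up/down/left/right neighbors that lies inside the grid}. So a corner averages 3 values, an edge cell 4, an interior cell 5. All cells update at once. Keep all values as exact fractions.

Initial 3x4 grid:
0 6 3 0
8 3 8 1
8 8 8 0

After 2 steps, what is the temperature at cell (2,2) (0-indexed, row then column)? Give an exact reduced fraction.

Step 1: cell (2,2) = 6
Step 2: cell (2,2) = 407/80
Full grid after step 2:
  149/36 1111/240 791/240 47/18
  1441/240 257/50 237/50 671/240
  13/2 547/80 407/80 15/4

Answer: 407/80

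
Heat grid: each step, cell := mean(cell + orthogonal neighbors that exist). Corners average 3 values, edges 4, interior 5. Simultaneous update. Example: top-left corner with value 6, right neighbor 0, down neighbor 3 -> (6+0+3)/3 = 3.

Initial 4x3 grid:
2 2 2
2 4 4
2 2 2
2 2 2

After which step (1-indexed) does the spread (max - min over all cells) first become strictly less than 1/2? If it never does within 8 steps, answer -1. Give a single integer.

Answer: 4

Derivation:
Step 1: max=3, min=2, spread=1
Step 2: max=329/120, min=2, spread=89/120
Step 3: max=358/135, min=253/120, spread=587/1080
Step 4: max=169417/64800, min=2593/1200, spread=5879/12960
  -> spread < 1/2 first at step 4
Step 5: max=9973553/3888000, min=7474/3375, spread=272701/777600
Step 6: max=591015967/233280000, min=14569247/6480000, spread=2660923/9331200
Step 7: max=35052129053/13996800000, min=98414797/43200000, spread=126629393/559872000
Step 8: max=2085231199927/839808000000, min=53646183307/23328000000, spread=1231748807/6718464000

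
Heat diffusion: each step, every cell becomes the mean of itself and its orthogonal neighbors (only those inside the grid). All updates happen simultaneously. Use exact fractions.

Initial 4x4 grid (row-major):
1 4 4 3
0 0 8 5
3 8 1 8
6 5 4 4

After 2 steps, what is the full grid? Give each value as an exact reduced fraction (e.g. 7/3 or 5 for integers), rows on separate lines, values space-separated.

After step 1:
  5/3 9/4 19/4 4
  1 4 18/5 6
  17/4 17/5 29/5 9/2
  14/3 23/4 7/2 16/3
After step 2:
  59/36 19/6 73/20 59/12
  131/48 57/20 483/100 181/40
  799/240 116/25 104/25 649/120
  44/9 1039/240 1223/240 40/9

Answer: 59/36 19/6 73/20 59/12
131/48 57/20 483/100 181/40
799/240 116/25 104/25 649/120
44/9 1039/240 1223/240 40/9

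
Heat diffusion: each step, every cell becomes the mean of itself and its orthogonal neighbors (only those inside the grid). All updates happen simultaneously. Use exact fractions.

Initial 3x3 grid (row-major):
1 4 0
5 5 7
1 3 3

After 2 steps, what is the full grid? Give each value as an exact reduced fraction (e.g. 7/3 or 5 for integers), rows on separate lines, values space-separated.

Answer: 53/18 143/40 119/36
53/15 341/100 331/80
3 227/60 133/36

Derivation:
After step 1:
  10/3 5/2 11/3
  3 24/5 15/4
  3 3 13/3
After step 2:
  53/18 143/40 119/36
  53/15 341/100 331/80
  3 227/60 133/36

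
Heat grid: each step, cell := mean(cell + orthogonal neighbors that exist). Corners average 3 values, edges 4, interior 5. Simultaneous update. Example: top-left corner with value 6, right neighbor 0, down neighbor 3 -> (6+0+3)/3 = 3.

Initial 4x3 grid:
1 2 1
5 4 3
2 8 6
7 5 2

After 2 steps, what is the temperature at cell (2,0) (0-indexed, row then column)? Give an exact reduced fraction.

Answer: 109/24

Derivation:
Step 1: cell (2,0) = 11/2
Step 2: cell (2,0) = 109/24
Full grid after step 2:
  23/9 83/30 5/2
  467/120 179/50 293/80
  109/24 503/100 211/48
  47/9 39/8 175/36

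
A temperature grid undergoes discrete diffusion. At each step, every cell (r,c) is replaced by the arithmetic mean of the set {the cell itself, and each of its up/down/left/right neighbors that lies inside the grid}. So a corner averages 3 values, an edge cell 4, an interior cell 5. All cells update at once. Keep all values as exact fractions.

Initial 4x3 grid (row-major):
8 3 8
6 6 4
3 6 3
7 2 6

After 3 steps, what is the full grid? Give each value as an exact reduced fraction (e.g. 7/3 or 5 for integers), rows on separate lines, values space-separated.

Answer: 1213/216 3185/576 767/144
1543/288 3133/600 121/24
2413/480 2833/600 3397/720
335/72 13393/2880 1901/432

Derivation:
After step 1:
  17/3 25/4 5
  23/4 5 21/4
  11/2 4 19/4
  4 21/4 11/3
After step 2:
  53/9 263/48 11/2
  263/48 21/4 5
  77/16 49/10 53/12
  59/12 203/48 41/9
After step 3:
  1213/216 3185/576 767/144
  1543/288 3133/600 121/24
  2413/480 2833/600 3397/720
  335/72 13393/2880 1901/432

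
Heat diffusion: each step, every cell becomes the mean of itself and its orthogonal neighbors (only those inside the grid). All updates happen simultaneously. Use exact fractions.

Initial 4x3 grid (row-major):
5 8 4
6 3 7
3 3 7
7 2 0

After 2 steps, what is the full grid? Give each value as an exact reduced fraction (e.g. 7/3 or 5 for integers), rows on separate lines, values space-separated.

After step 1:
  19/3 5 19/3
  17/4 27/5 21/4
  19/4 18/5 17/4
  4 3 3
After step 2:
  187/36 173/30 199/36
  311/60 47/10 637/120
  83/20 21/5 161/40
  47/12 17/5 41/12

Answer: 187/36 173/30 199/36
311/60 47/10 637/120
83/20 21/5 161/40
47/12 17/5 41/12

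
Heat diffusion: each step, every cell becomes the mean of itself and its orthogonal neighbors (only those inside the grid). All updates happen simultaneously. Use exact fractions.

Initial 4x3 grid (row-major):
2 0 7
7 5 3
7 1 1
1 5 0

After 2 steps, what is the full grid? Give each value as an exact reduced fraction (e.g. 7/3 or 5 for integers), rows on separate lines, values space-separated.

After step 1:
  3 7/2 10/3
  21/4 16/5 4
  4 19/5 5/4
  13/3 7/4 2
After step 2:
  47/12 391/120 65/18
  309/80 79/20 707/240
  1043/240 14/5 221/80
  121/36 713/240 5/3

Answer: 47/12 391/120 65/18
309/80 79/20 707/240
1043/240 14/5 221/80
121/36 713/240 5/3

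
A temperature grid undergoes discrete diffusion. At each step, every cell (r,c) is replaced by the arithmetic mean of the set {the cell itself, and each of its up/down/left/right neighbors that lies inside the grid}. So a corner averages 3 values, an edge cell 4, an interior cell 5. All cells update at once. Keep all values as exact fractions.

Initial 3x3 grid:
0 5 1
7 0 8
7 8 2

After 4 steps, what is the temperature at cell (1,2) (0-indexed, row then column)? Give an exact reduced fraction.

Step 1: cell (1,2) = 11/4
Step 2: cell (1,2) = 1141/240
Step 3: cell (1,2) = 56087/14400
Step 4: cell (1,2) = 3751789/864000
Full grid after step 4:
  13847/3600 1715957/432000 481367/129600
  1956457/432000 15533/3750 3751789/864000
  611017/129600 4226039/864000 48691/10800

Answer: 3751789/864000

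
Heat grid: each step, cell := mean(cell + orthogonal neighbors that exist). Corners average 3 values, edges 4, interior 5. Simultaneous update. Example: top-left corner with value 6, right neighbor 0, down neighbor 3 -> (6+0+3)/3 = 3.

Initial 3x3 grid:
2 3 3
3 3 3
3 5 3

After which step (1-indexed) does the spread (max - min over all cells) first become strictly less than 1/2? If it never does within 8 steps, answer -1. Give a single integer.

Step 1: max=11/3, min=8/3, spread=1
Step 2: max=427/120, min=49/18, spread=301/360
Step 3: max=3677/1080, min=42023/14400, spread=21011/43200
  -> spread < 1/2 first at step 3
Step 4: max=1432303/432000, min=192409/64800, spread=448729/1296000
Step 5: max=12724373/3888000, min=11820623/3888000, spread=1205/5184
Step 6: max=753462931/233280000, min=715396681/233280000, spread=10151/62208
Step 7: max=44929863557/13996800000, min=43326419807/13996800000, spread=85517/746496
Step 8: max=2679880079779/839808000000, min=2612339673529/839808000000, spread=720431/8957952

Answer: 3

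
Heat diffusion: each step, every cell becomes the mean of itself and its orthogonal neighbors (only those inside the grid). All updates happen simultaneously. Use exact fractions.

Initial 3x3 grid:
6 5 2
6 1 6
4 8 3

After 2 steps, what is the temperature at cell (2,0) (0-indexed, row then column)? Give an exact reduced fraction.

Step 1: cell (2,0) = 6
Step 2: cell (2,0) = 19/4
Full grid after step 2:
  161/36 187/40 65/18
  1267/240 399/100 91/20
  19/4 313/60 38/9

Answer: 19/4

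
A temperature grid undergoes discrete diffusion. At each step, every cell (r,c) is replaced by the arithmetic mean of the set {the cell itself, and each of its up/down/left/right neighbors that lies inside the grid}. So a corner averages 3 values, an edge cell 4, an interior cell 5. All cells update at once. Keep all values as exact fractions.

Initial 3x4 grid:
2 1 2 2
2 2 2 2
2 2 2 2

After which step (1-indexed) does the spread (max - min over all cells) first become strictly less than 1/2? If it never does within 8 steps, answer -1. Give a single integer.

Step 1: max=2, min=5/3, spread=1/3
  -> spread < 1/2 first at step 1
Step 2: max=2, min=209/120, spread=31/120
Step 3: max=2, min=1949/1080, spread=211/1080
Step 4: max=3553/1800, min=199103/108000, spread=14077/108000
Step 5: max=212317/108000, min=1803593/972000, spread=5363/48600
Step 6: max=117131/60000, min=54579191/29160000, spread=93859/1166400
Step 7: max=189063533/97200000, min=3288925519/1749600000, spread=4568723/69984000
Step 8: max=5650381111/2916000000, min=198171564371/104976000000, spread=8387449/167961600

Answer: 1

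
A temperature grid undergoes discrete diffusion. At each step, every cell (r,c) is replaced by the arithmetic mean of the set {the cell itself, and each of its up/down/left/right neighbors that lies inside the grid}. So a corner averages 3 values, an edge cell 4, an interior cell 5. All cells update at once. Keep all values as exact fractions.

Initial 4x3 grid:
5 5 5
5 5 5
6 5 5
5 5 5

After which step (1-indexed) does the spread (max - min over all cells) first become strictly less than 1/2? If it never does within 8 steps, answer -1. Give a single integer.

Answer: 1

Derivation:
Step 1: max=16/3, min=5, spread=1/3
  -> spread < 1/2 first at step 1
Step 2: max=631/120, min=5, spread=31/120
Step 3: max=5611/1080, min=5, spread=211/1080
Step 4: max=556897/108000, min=9047/1800, spread=14077/108000
Step 5: max=5000407/972000, min=543683/108000, spread=5363/48600
Step 6: max=149540809/29160000, min=302869/60000, spread=93859/1166400
Step 7: max=8958274481/1749600000, min=491336467/97200000, spread=4568723/69984000
Step 8: max=536660435629/104976000000, min=14761618889/2916000000, spread=8387449/167961600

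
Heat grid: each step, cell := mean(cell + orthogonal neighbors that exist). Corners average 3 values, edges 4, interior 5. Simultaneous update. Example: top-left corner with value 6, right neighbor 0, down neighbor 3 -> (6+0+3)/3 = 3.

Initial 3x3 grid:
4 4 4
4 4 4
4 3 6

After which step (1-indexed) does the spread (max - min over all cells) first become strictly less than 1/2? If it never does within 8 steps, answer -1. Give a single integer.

Step 1: max=9/2, min=11/3, spread=5/6
Step 2: max=157/36, min=58/15, spread=89/180
  -> spread < 1/2 first at step 2
Step 3: max=30233/7200, min=709/180, spread=1873/7200
Step 4: max=539581/129600, min=214597/54000, spread=122741/648000
Step 5: max=106766897/25920000, min=287879/72000, spread=3130457/25920000
Step 6: max=1915427029/466560000, min=195432637/48600000, spread=196368569/2332800000
Step 7: max=114463670063/27993600000, min=9402299849/2332800000, spread=523543/8957952
Step 8: max=6855748378861/1679616000000, min=94261568413/23328000000, spread=4410589/107495424

Answer: 2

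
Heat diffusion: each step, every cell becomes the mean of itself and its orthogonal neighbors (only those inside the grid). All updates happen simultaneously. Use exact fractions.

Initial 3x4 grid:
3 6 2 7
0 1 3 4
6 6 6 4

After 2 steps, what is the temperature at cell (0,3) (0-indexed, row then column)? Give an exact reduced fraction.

Answer: 40/9

Derivation:
Step 1: cell (0,3) = 13/3
Step 2: cell (0,3) = 40/9
Full grid after step 2:
  17/6 137/40 451/120 40/9
  127/40 333/100 403/100 167/40
  15/4 167/40 521/120 167/36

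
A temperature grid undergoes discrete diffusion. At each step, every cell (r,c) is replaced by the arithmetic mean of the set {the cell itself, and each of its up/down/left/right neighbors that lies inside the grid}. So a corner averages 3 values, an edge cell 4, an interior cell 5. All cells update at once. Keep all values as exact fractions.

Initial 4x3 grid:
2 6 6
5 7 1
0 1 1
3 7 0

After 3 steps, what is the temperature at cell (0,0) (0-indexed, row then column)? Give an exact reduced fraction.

Step 1: cell (0,0) = 13/3
Step 2: cell (0,0) = 157/36
Step 3: cell (0,0) = 445/108
Full grid after step 3:
  445/108 62009/14400 1747/432
  26807/7200 10643/3000 6383/1800
  21527/7200 759/250 9401/3600
  3181/1080 12493/4800 5497/2160

Answer: 445/108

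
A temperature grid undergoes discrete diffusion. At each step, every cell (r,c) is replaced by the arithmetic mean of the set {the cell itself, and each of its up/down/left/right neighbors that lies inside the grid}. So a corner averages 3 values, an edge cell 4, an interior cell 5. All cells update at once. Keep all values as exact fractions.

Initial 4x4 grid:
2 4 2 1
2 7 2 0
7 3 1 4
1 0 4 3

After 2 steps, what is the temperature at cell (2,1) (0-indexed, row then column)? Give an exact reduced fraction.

Answer: 61/20

Derivation:
Step 1: cell (2,1) = 18/5
Step 2: cell (2,1) = 61/20
Full grid after step 2:
  131/36 46/15 47/20 5/3
  841/240 357/100 64/25 143/80
  841/240 61/20 64/25 613/240
  95/36 77/30 157/60 23/9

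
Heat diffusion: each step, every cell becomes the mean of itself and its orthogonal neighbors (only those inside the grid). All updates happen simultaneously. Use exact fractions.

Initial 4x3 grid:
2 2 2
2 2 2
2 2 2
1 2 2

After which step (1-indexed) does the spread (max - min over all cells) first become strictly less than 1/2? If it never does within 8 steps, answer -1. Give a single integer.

Answer: 1

Derivation:
Step 1: max=2, min=5/3, spread=1/3
  -> spread < 1/2 first at step 1
Step 2: max=2, min=31/18, spread=5/18
Step 3: max=2, min=391/216, spread=41/216
Step 4: max=2, min=47623/25920, spread=4217/25920
Step 5: max=14321/7200, min=2901251/1555200, spread=38417/311040
Step 6: max=285403/144000, min=175423789/93312000, spread=1903471/18662400
Step 7: max=8524241/4320000, min=10596450911/5598720000, spread=18038617/223948800
Step 8: max=764673241/388800000, min=638578217149/335923200000, spread=883978523/13436928000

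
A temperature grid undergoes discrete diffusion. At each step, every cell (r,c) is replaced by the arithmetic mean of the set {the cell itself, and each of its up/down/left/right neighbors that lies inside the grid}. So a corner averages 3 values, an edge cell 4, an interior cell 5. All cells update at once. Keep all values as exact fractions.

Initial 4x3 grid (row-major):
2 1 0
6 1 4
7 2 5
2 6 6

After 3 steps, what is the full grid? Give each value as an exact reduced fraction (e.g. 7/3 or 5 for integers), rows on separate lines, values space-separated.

After step 1:
  3 1 5/3
  4 14/5 5/2
  17/4 21/5 17/4
  5 4 17/3
After step 2:
  8/3 127/60 31/18
  281/80 29/10 673/240
  349/80 39/10 997/240
  53/12 283/60 167/36
After step 3:
  1991/720 1693/720 4783/2160
  1613/480 457/150 4169/1440
  1943/480 601/150 5579/1440
  3239/720 3181/720 9727/2160

Answer: 1991/720 1693/720 4783/2160
1613/480 457/150 4169/1440
1943/480 601/150 5579/1440
3239/720 3181/720 9727/2160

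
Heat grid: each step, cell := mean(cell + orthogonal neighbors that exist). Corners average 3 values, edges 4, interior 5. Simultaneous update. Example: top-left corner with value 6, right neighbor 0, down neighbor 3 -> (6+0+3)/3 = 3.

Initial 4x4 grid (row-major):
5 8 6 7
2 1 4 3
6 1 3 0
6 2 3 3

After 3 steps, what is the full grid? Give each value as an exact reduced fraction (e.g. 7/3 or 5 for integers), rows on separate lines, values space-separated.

Answer: 529/120 10739/2400 33473/7200 614/135
9319/2400 757/200 1388/375 26723/7200
5129/1440 1201/375 571/200 6649/2400
481/135 4499/1440 2143/800 877/360

Derivation:
After step 1:
  5 5 25/4 16/3
  7/2 16/5 17/5 7/2
  15/4 13/5 11/5 9/4
  14/3 3 11/4 2
After step 2:
  9/2 389/80 1199/240 181/36
  309/80 177/50 371/100 869/240
  871/240 59/20 66/25 199/80
  137/36 781/240 199/80 7/3
After step 3:
  529/120 10739/2400 33473/7200 614/135
  9319/2400 757/200 1388/375 26723/7200
  5129/1440 1201/375 571/200 6649/2400
  481/135 4499/1440 2143/800 877/360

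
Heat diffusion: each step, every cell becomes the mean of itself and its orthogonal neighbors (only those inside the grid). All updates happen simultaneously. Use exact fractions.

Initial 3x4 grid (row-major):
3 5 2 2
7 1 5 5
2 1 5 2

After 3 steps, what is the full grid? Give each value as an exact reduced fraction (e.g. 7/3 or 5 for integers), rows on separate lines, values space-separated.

After step 1:
  5 11/4 7/2 3
  13/4 19/5 18/5 7/2
  10/3 9/4 13/4 4
After step 2:
  11/3 301/80 257/80 10/3
  923/240 313/100 353/100 141/40
  53/18 379/120 131/40 43/12
After step 3:
  451/120 8263/2400 8303/2400 2417/720
  48913/14400 1307/375 6669/2000 8383/2400
  7163/2160 11257/3600 254/75 623/180

Answer: 451/120 8263/2400 8303/2400 2417/720
48913/14400 1307/375 6669/2000 8383/2400
7163/2160 11257/3600 254/75 623/180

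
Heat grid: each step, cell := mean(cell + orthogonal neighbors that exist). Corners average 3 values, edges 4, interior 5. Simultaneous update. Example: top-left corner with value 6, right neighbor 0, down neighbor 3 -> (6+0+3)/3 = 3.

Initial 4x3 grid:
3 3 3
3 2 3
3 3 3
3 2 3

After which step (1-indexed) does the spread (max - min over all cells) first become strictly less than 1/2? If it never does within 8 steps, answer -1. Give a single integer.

Step 1: max=3, min=13/5, spread=2/5
  -> spread < 1/2 first at step 1
Step 2: max=231/80, min=641/240, spread=13/60
Step 3: max=1033/360, min=2963/1080, spread=17/135
Step 4: max=821119/288000, min=2378777/864000, spread=4229/43200
Step 5: max=7357229/2592000, min=21543307/7776000, spread=26419/388800
Step 6: max=2936839159/1036800000, min=8633447777/3110400000, spread=1770697/31104000
Step 7: max=26366938769/9331200000, min=77906499607/27993600000, spread=11943167/279936000
Step 8: max=10535906304079/3732480000000, min=31194746721737/11197440000000, spread=825944381/22394880000

Answer: 1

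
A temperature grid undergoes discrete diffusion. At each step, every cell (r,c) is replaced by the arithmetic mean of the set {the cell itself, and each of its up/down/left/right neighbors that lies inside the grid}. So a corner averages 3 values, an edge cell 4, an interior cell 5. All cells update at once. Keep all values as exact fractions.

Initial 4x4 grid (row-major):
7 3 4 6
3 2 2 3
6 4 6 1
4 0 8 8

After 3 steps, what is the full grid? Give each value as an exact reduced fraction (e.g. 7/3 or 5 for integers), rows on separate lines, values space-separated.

After step 1:
  13/3 4 15/4 13/3
  9/2 14/5 17/5 3
  17/4 18/5 21/5 9/2
  10/3 4 11/2 17/3
After step 2:
  77/18 893/240 929/240 133/36
  953/240 183/50 343/100 457/120
  941/240 377/100 106/25 521/120
  139/36 493/120 581/120 47/9
After step 3:
  4309/1080 27953/7200 26489/7200 8189/2160
  28493/7200 11131/3000 22811/6000 13747/3600
  27941/7200 23639/6000 6187/1500 15851/3600
  8561/2160 14923/3600 16571/3600 2593/540

Answer: 4309/1080 27953/7200 26489/7200 8189/2160
28493/7200 11131/3000 22811/6000 13747/3600
27941/7200 23639/6000 6187/1500 15851/3600
8561/2160 14923/3600 16571/3600 2593/540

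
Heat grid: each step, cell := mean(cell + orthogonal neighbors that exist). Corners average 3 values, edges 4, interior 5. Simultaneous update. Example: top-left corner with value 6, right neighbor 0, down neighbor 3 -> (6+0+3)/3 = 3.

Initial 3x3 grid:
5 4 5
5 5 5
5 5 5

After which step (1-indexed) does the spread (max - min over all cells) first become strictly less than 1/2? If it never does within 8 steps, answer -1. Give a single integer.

Step 1: max=5, min=14/3, spread=1/3
  -> spread < 1/2 first at step 1
Step 2: max=5, min=1133/240, spread=67/240
Step 3: max=993/200, min=10363/2160, spread=1807/10800
Step 4: max=26639/5400, min=4162037/864000, spread=33401/288000
Step 5: max=2656609/540000, min=37650067/7776000, spread=3025513/38880000
Step 6: max=141244051/28800000, min=15087073133/3110400000, spread=53531/995328
Step 7: max=38088883949/7776000000, min=907087074151/186624000000, spread=450953/11943936
Step 8: max=4564591389481/933120000000, min=54478296439397/11197440000000, spread=3799043/143327232

Answer: 1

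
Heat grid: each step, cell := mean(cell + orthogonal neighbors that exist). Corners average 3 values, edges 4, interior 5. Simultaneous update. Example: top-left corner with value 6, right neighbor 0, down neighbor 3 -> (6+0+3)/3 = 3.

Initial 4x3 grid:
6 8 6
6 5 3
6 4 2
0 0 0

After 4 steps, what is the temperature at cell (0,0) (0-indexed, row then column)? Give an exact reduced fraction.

Answer: 714497/129600

Derivation:
Step 1: cell (0,0) = 20/3
Step 2: cell (0,0) = 56/9
Step 3: cell (0,0) = 3163/540
Step 4: cell (0,0) = 714497/129600
Full grid after step 4:
  714497/129600 4617323/864000 649997/129600
  1045357/216000 1651777/360000 919357/216000
  263359/72000 299513/90000 660577/216000
  60817/21600 267341/108000 148201/64800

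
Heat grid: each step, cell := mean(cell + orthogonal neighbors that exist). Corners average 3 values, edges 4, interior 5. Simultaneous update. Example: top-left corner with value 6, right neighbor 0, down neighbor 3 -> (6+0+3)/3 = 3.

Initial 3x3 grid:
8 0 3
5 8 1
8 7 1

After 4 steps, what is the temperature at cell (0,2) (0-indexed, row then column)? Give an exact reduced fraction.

Step 1: cell (0,2) = 4/3
Step 2: cell (0,2) = 28/9
Step 3: cell (0,2) = 437/135
Step 4: cell (0,2) = 122791/32400
Full grid after step 4:
  161191/32400 3654613/864000 122791/32400
  1497121/288000 1690381/360000 3347363/864000
  718439/129600 130859/27000 187213/43200

Answer: 122791/32400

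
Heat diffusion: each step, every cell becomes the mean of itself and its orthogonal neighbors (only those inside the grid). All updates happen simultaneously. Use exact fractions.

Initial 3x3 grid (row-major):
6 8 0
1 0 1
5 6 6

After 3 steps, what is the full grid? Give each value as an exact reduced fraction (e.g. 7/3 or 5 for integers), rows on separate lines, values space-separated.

After step 1:
  5 7/2 3
  3 16/5 7/4
  4 17/4 13/3
After step 2:
  23/6 147/40 11/4
  19/5 157/50 737/240
  15/4 947/240 31/9
After step 3:
  1357/360 8039/2400 2279/720
  4357/1200 10579/3000 44659/14400
  2759/720 51409/14400 1883/540

Answer: 1357/360 8039/2400 2279/720
4357/1200 10579/3000 44659/14400
2759/720 51409/14400 1883/540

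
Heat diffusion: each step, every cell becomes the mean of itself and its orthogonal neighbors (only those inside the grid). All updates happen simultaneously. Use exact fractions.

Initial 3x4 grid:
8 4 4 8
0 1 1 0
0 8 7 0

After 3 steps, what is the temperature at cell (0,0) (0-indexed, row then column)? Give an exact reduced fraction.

Answer: 2461/720

Derivation:
Step 1: cell (0,0) = 4
Step 2: cell (0,0) = 7/2
Step 3: cell (0,0) = 2461/720
Full grid after step 3:
  2461/720 357/100 357/100 2417/720
  45293/14400 19777/6000 19397/6000 44413/14400
  6673/2160 11477/3600 11377/3600 6401/2160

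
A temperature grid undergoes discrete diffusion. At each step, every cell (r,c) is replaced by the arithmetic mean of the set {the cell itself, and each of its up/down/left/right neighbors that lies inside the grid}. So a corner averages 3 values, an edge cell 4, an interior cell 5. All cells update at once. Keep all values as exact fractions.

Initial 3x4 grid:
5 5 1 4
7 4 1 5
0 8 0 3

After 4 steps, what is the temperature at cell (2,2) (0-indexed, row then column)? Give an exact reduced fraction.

Step 1: cell (2,2) = 3
Step 2: cell (2,2) = 163/60
Step 3: cell (2,2) = 2909/900
Step 4: cell (2,2) = 344057/108000
Full grid after step 4:
  136571/32400 106793/27000 89983/27000 408379/129600
  924379/216000 84389/22500 134261/40000 862157/288000
  43657/10800 136099/36000 344057/108000 394379/129600

Answer: 344057/108000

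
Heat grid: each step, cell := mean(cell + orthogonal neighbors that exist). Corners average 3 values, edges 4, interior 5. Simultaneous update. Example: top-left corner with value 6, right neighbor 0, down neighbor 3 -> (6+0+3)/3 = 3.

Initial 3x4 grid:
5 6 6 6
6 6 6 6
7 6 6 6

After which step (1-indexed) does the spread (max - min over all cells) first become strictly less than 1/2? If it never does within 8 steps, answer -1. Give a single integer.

Step 1: max=19/3, min=17/3, spread=2/3
Step 2: max=223/36, min=209/36, spread=7/18
  -> spread < 1/2 first at step 2
Step 3: max=2641/432, min=2543/432, spread=49/216
Step 4: max=15737/2592, min=15367/2592, spread=185/1296
Step 5: max=94027/15552, min=92597/15552, spread=715/7776
Step 6: max=187595/31104, min=185653/31104, spread=971/15552
Step 7: max=280951/46656, min=278921/46656, spread=1015/23328
Step 8: max=13471153/2239488, min=13402703/2239488, spread=34225/1119744

Answer: 2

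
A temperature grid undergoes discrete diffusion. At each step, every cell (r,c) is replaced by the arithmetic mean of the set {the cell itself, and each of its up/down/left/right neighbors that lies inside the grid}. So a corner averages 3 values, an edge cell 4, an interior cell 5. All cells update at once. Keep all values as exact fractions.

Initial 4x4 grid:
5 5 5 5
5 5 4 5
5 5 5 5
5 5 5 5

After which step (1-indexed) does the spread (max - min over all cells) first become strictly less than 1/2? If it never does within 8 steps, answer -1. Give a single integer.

Step 1: max=5, min=19/4, spread=1/4
  -> spread < 1/2 first at step 1
Step 2: max=5, min=239/50, spread=11/50
Step 3: max=5, min=11633/2400, spread=367/2400
Step 4: max=2987/600, min=52429/10800, spread=1337/10800
Step 5: max=89531/18000, min=1578331/324000, spread=33227/324000
Step 6: max=535951/108000, min=47385673/9720000, spread=849917/9720000
Step 7: max=8031467/1620000, min=1424285653/291600000, spread=21378407/291600000
Step 8: max=2406311657/486000000, min=42773537629/8748000000, spread=540072197/8748000000

Answer: 1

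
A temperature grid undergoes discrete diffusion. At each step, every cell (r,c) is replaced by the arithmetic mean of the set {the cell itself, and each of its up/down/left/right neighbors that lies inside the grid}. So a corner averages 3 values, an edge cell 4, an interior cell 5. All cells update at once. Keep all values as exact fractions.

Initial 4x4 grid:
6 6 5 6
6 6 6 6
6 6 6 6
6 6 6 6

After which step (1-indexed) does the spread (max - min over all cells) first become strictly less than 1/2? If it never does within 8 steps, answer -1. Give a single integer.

Answer: 1

Derivation:
Step 1: max=6, min=17/3, spread=1/3
  -> spread < 1/2 first at step 1
Step 2: max=6, min=689/120, spread=31/120
Step 3: max=6, min=6269/1080, spread=211/1080
Step 4: max=6, min=631157/108000, spread=16843/108000
Step 5: max=53921/9000, min=5693357/972000, spread=130111/972000
Step 6: max=3232841/540000, min=171317633/29160000, spread=3255781/29160000
Step 7: max=3228893/540000, min=5148446309/874800000, spread=82360351/874800000
Step 8: max=580693559/97200000, min=154712683109/26244000000, spread=2074577821/26244000000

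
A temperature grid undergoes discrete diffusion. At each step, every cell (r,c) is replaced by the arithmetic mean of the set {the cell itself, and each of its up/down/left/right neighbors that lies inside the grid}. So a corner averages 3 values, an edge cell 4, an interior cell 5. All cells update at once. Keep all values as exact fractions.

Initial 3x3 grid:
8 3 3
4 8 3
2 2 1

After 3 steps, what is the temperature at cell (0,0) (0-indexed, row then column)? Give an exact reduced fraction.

Answer: 14/3

Derivation:
Step 1: cell (0,0) = 5
Step 2: cell (0,0) = 16/3
Step 3: cell (0,0) = 14/3
Full grid after step 3:
  14/3 2183/480 559/144
  6419/1440 577/150 3521/960
  1595/432 10213/2880 55/18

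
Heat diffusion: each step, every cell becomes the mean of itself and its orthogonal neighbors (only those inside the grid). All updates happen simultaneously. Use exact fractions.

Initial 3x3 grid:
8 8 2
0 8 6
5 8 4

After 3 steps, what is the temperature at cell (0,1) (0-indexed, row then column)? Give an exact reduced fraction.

Step 1: cell (0,1) = 13/2
Step 2: cell (0,1) = 139/24
Step 3: cell (0,1) = 8243/1440
Full grid after step 3:
  2407/432 8243/1440 1223/216
  15841/2880 561/100 2047/360
  1163/216 16181/2880 815/144

Answer: 8243/1440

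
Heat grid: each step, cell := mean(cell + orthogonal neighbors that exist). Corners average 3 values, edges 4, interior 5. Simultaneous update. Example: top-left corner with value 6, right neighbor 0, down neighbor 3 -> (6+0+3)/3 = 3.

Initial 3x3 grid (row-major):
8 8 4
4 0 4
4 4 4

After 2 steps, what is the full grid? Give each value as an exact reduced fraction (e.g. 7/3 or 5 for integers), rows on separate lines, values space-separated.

After step 1:
  20/3 5 16/3
  4 4 3
  4 3 4
After step 2:
  47/9 21/4 40/9
  14/3 19/5 49/12
  11/3 15/4 10/3

Answer: 47/9 21/4 40/9
14/3 19/5 49/12
11/3 15/4 10/3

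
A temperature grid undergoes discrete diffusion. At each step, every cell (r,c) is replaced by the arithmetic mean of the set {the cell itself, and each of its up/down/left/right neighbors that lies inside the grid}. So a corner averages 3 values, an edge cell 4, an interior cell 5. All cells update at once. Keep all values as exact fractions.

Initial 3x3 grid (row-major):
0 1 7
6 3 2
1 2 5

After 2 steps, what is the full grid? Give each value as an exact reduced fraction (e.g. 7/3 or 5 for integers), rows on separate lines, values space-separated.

After step 1:
  7/3 11/4 10/3
  5/2 14/5 17/4
  3 11/4 3
After step 2:
  91/36 673/240 31/9
  319/120 301/100 803/240
  11/4 231/80 10/3

Answer: 91/36 673/240 31/9
319/120 301/100 803/240
11/4 231/80 10/3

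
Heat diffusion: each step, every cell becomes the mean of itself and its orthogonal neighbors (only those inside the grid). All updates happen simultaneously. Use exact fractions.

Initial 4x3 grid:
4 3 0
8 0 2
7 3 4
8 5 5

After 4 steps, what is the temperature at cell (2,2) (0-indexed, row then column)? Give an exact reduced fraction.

Step 1: cell (2,2) = 7/2
Step 2: cell (2,2) = 101/30
Step 3: cell (2,2) = 166/45
Step 4: cell (2,2) = 80389/21600
Full grid after step 4:
  31657/8640 543629/172800 67381/25920
  60857/14400 252697/72000 65773/21600
  208703/43200 313247/72000 80389/21600
  136633/25920 828307/172800 112663/25920

Answer: 80389/21600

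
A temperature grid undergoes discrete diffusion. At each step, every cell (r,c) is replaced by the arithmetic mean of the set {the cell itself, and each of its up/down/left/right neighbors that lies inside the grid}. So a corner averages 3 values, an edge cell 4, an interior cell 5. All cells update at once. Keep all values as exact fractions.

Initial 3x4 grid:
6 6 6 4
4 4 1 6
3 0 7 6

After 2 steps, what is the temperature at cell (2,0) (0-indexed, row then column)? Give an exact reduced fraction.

Answer: 121/36

Derivation:
Step 1: cell (2,0) = 7/3
Step 2: cell (2,0) = 121/36
Full grid after step 2:
  181/36 217/48 1193/240 83/18
  179/48 421/100 99/25 1243/240
  121/36 37/12 68/15 169/36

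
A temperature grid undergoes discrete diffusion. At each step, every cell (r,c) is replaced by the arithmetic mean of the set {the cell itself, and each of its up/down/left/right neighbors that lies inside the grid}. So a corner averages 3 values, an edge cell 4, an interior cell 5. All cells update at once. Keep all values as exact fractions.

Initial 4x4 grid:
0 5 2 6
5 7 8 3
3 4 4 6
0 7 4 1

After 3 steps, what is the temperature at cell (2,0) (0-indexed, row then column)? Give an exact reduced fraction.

Answer: 1127/288

Derivation:
Step 1: cell (2,0) = 3
Step 2: cell (2,0) = 181/48
Step 3: cell (2,0) = 1127/288
Full grid after step 3:
  4309/1080 30371/7200 34243/7200 613/135
  28511/7200 13753/3000 6949/1500 34573/7200
  1127/288 12847/3000 1732/375 1237/288
  803/216 5791/1440 5903/1440 2233/540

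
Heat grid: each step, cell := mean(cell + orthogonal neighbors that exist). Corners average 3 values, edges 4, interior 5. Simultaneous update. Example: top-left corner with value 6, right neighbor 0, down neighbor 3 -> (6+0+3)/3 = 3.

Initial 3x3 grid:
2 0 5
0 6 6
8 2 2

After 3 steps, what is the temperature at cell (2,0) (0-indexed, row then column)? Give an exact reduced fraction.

Answer: 3649/1080

Derivation:
Step 1: cell (2,0) = 10/3
Step 2: cell (2,0) = 71/18
Step 3: cell (2,0) = 3649/1080
Full grid after step 3:
  5713/2160 46741/14400 911/270
  3943/1200 3257/1000 18697/4800
  3649/1080 27883/7200 8153/2160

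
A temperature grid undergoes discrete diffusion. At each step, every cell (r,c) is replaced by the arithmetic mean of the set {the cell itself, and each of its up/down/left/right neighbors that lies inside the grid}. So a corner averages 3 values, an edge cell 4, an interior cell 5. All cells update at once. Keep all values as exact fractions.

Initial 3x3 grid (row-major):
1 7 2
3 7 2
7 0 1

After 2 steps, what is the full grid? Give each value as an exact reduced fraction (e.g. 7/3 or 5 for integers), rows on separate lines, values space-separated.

After step 1:
  11/3 17/4 11/3
  9/2 19/5 3
  10/3 15/4 1
After step 2:
  149/36 923/240 131/36
  153/40 193/50 43/15
  139/36 713/240 31/12

Answer: 149/36 923/240 131/36
153/40 193/50 43/15
139/36 713/240 31/12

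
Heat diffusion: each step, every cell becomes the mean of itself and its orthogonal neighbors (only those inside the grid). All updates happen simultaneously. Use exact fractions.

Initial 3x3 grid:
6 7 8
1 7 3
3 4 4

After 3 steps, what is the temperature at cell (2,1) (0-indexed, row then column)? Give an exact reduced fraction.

Step 1: cell (2,1) = 9/2
Step 2: cell (2,1) = 457/120
Step 3: cell (2,1) = 31139/7200
Full grid after step 3:
  10669/2160 19907/3600 221/40
  65653/14400 9337/2000 37339/7200
  8359/2160 31139/7200 1193/270

Answer: 31139/7200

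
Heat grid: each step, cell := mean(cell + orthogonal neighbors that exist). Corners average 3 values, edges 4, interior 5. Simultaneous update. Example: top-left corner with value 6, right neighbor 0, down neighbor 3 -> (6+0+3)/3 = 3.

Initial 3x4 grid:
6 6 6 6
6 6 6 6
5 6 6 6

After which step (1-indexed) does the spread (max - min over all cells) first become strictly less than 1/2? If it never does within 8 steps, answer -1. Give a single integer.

Answer: 1

Derivation:
Step 1: max=6, min=17/3, spread=1/3
  -> spread < 1/2 first at step 1
Step 2: max=6, min=103/18, spread=5/18
Step 3: max=6, min=1255/216, spread=41/216
Step 4: max=6, min=151303/25920, spread=4217/25920
Step 5: max=43121/7200, min=9122051/1555200, spread=38417/311040
Step 6: max=861403/144000, min=548671789/93312000, spread=1903471/18662400
Step 7: max=25804241/4320000, min=32991330911/5598720000, spread=18038617/223948800
Step 8: max=2319873241/388800000, min=1982271017149/335923200000, spread=883978523/13436928000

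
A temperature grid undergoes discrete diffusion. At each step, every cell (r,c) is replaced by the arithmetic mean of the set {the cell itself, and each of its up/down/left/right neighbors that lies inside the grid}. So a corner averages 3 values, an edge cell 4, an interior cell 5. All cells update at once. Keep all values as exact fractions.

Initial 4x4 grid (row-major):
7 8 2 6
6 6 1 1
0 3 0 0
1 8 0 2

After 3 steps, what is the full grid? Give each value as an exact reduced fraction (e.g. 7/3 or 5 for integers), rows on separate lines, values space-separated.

Answer: 3851/720 719/150 1129/300 421/144
10889/2400 8009/2000 1159/400 1769/800
1669/480 6127/2000 12427/6000 11137/7200
2213/720 209/80 7121/3600 2953/2160

Derivation:
After step 1:
  7 23/4 17/4 3
  19/4 24/5 2 2
  5/2 17/5 4/5 3/4
  3 3 5/2 2/3
After step 2:
  35/6 109/20 15/4 37/12
  381/80 207/50 277/100 31/16
  273/80 29/10 189/100 253/240
  17/6 119/40 209/120 47/36
After step 3:
  3851/720 719/150 1129/300 421/144
  10889/2400 8009/2000 1159/400 1769/800
  1669/480 6127/2000 12427/6000 11137/7200
  2213/720 209/80 7121/3600 2953/2160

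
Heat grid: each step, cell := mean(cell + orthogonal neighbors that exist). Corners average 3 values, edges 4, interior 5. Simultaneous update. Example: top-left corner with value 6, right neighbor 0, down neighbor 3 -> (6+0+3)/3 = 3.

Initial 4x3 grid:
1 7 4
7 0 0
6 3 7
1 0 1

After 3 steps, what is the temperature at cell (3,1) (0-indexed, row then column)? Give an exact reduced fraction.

Step 1: cell (3,1) = 5/4
Step 2: cell (3,1) = 189/80
Step 3: cell (3,1) = 12199/4800
Full grid after step 3:
  931/240 6259/1800 3617/1080
  8617/2400 20503/6000 11063/3600
  23291/7200 2933/1000 5029/1800
  1493/540 12199/4800 5347/2160

Answer: 12199/4800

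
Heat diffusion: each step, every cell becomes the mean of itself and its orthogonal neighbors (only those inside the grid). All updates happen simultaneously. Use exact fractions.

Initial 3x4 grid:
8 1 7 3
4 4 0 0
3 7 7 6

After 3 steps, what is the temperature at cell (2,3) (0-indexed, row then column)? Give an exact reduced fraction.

Step 1: cell (2,3) = 13/3
Step 2: cell (2,3) = 139/36
Step 3: cell (2,3) = 4243/1080
Full grid after step 3:
  4591/1080 29783/7200 24533/7200 1769/540
  21817/4800 8123/2000 23179/6000 48161/14400
  1229/270 32983/7200 29333/7200 4243/1080

Answer: 4243/1080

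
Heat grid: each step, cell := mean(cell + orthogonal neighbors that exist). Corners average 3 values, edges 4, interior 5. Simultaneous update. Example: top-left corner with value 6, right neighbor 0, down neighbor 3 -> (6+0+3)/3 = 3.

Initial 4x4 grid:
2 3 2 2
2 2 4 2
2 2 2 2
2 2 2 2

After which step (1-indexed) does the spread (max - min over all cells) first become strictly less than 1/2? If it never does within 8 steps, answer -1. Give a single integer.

Answer: 3

Derivation:
Step 1: max=11/4, min=2, spread=3/4
Step 2: max=253/100, min=2, spread=53/100
Step 3: max=489/200, min=2, spread=89/200
  -> spread < 1/2 first at step 3
Step 4: max=25649/10800, min=371/180, spread=3389/10800
Step 5: max=105887/45000, min=56039/27000, spread=18733/67500
Step 6: max=22651103/9720000, min=1138403/540000, spread=2159849/9720000
Step 7: max=673282979/291600000, min=1031561/486000, spread=54346379/291600000
Step 8: max=20099503499/8748000000, min=624217883/291600000, spread=1372967009/8748000000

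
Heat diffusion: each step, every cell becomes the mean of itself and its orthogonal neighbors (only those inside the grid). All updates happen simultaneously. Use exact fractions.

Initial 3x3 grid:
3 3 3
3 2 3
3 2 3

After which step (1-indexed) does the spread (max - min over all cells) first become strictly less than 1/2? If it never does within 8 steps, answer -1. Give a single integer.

Answer: 2

Derivation:
Step 1: max=3, min=5/2, spread=1/2
Step 2: max=227/80, min=313/120, spread=11/48
  -> spread < 1/2 first at step 2
Step 3: max=337/120, min=19001/7200, spread=1219/7200
Step 4: max=267241/96000, min=1155397/432000, spread=755/6912
Step 5: max=47759881/17280000, min=69654509/25920000, spread=6353/82944
Step 6: max=2856122707/1036800000, min=4200541873/1555200000, spread=53531/995328
Step 7: max=6326385827/2304000000, min=252695555681/93312000000, spread=450953/11943936
Step 8: max=10229473549163/3732480000000, min=15195810206557/5598720000000, spread=3799043/143327232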